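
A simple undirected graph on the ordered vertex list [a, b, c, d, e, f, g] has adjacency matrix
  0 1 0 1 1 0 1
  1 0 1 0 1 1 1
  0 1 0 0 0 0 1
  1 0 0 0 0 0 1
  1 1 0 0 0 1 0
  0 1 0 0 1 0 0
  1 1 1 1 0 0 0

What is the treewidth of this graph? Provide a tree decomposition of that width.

Every bag has size at most 3, so the width is 3 − 1 = 2 and tw(G) ≤ 2. Conversely, {a, d, g} is a clique of size 3, and the vertices of any clique must share a bag in every tree decomposition; so some bag has ≥ 3 vertices and tw(G) ≥ 2. Therefore the treewidth is 2.

Treewidth 2.
Bags: B1 = {a, b, g}  B2 = {a, d, g}  B3 = {a, b, e}  B4 = {b, e, f}  B5 = {b, c, g}
Tree: B1–B2, B1–B3, B3–B4, B1–B5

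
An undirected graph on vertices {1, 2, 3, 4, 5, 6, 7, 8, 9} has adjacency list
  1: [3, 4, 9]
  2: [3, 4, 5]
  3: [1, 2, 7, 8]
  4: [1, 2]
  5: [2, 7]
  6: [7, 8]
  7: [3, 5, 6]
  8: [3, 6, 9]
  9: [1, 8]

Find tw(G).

3

A width-3 tree decomposition is:
Bags: B1 = {2, 5, 6, 7}  B2 = {2, 3, 6, 7}  B3 = {2, 3, 6, 8}  B4 = {2, 3, 4, 8}  B5 = {1, 3, 4, 8}  B6 = {1, 4, 8, 9}
Tree: B1–B2, B2–B3, B3–B4, B4–B5, B5–B6
The largest bag has 4 vertices, giving width 3; this decomposition certifies tw(G) ≤ 3. For the lower bound: the 4 vertex sets {5,6,7}, {2}, {3}, {1,4,8,9} are disjoint, each induces a connected subgraph, and every pair is joined by at least one edge of G. Contracting each set to a single vertex therefore yields K_{4} as a minor, and since treewidth is minor-monotone, tw(G) ≥ tw(K_{4}) = 3. Combining the bounds, tw(G) = 3.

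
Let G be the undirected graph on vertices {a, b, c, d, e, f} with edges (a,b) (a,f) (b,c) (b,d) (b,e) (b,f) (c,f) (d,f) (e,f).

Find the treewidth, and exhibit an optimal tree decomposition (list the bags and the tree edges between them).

Each bag holds 3 vertices, so the decomposition has width 2, which upper-bounds the treewidth. For the lower bound, the 3 vertices {b, d, f} are pairwise adjacent, and any tree decomposition puts a clique entirely inside one bag — forcing width ≥ 2. Combining the bounds, tw(G) = 2.

Treewidth 2.
One such decomposition:
Bags: B1 = {b, d, f}  B2 = {b, e, f}  B3 = {a, b, f}  B4 = {b, c, f}
Tree: B1–B2, B1–B3, B2–B4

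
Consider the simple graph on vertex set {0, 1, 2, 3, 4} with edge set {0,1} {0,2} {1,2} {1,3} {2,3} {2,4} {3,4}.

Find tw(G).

2

A width-2 tree decomposition is:
Bags: B1 = {1, 2, 3}  B2 = {0, 1, 2}  B3 = {2, 3, 4}
Tree: B1–B2, B1–B3
Every bag has size at most 3, so the width is 3 − 1 = 2 and tw(G) ≤ 2. On the other hand G contains the 3-clique {0, 1, 2}. A clique must lie in a single bag of any decomposition, so no decomposition can have width below 2. Hence tw(G) = 2 exactly.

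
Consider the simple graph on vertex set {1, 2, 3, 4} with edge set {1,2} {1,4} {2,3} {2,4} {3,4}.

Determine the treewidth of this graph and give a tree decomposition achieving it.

Each bag holds 3 vertices, so the decomposition has width 2, which upper-bounds the treewidth. Conversely, {1, 2, 4} is a clique of size 3, and the vertices of any clique must share a bag in every tree decomposition; so some bag has ≥ 3 vertices and tw(G) ≥ 2. Combining the bounds, tw(G) = 2.

Treewidth 2.
One such decomposition:
Bags: B1 = {2, 3, 4}  B2 = {1, 2, 4}
Tree: B1–B2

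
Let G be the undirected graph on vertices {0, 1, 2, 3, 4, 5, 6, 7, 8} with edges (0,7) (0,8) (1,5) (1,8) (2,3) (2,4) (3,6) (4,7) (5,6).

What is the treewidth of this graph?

A width-2 tree decomposition is:
Bags: B1 = {2, 3, 4}  B2 = {3, 4, 6}  B3 = {4, 5, 6}  B4 = {1, 4, 5}  B5 = {1, 4, 8}  B6 = {0, 4, 8}  B7 = {0, 4, 7}
Tree: B1–B2, B2–B3, B3–B4, B4–B5, B5–B6, B6–B7
Every bag has size at most 3, so the width is 3 − 1 = 2 and tw(G) ≤ 2. For the lower bound, G contains the cycle 4–2–3–6–5–1–8–0–7–4, so G is not a forest; only forests have treewidth ≤ 1, hence tw(G) ≥ 2. Hence tw(G) = 2 exactly.

2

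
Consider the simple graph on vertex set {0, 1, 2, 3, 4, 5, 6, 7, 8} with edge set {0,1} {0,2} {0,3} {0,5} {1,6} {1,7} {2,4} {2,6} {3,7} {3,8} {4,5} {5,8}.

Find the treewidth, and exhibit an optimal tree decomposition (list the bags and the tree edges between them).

The largest bag has 4 vertices, giving width 3; this decomposition certifies tw(G) ≤ 3. For the lower bound: the 4 vertex sets {3,7,8}, {5}, {0}, {1,2,4,6} are disjoint, each induces a connected subgraph, and every pair is joined by at least one edge of G. Contracting each set to a single vertex therefore yields K_{4} as a minor, and since treewidth is minor-monotone, tw(G) ≥ tw(K_{4}) = 3. Therefore the treewidth is 3.

Treewidth 3.
Bags: B1 = {3, 5, 7, 8}  B2 = {0, 3, 5, 7}  B3 = {0, 1, 5, 7}  B4 = {0, 1, 4, 5}  B5 = {0, 1, 2, 4}  B6 = {1, 2, 4, 6}
Tree: B1–B2, B2–B3, B3–B4, B4–B5, B5–B6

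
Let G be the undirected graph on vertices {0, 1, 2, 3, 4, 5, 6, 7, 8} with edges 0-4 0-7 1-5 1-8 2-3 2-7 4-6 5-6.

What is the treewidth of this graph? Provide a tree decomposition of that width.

Every bag has size at most 2, so the width is 2 − 1 = 1 and tw(G) ≤ 1. Any graph with an edge has treewidth ≥ 1, and G has the edge 3–2. Combining the bounds, tw(G) = 1.

Treewidth 1.
One optimal decomposition is:
Bags: B1 = {2, 3}  B2 = {2, 7}  B3 = {0, 7}  B4 = {0, 4}  B5 = {4, 6}  B6 = {5, 6}  B7 = {1, 5}  B8 = {1, 8}
Tree: B1–B2, B2–B3, B3–B4, B4–B5, B5–B6, B6–B7, B7–B8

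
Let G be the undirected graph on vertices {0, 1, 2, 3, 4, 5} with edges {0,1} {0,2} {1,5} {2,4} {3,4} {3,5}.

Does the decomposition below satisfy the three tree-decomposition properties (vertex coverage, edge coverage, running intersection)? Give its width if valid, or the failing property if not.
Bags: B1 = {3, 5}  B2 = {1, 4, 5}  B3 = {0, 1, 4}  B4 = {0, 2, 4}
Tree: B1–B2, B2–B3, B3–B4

No — edge (4,3) lies in no bag.

A tree decomposition must satisfy three properties: every vertex lies in some bag; for every edge, both endpoints lie together in some bag; and for every vertex, the bags containing it form a connected subtree. Here edge (4,3) lies in no bag, so the decomposition is invalid.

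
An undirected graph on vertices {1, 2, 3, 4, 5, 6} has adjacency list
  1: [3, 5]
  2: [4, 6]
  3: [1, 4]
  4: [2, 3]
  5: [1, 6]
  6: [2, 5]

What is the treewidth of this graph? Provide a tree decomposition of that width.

Every bag has size at most 3, so the width is 3 − 1 = 2 and tw(G) ≤ 2. For the lower bound, G contains the cycle 3–4–2–6–5–1–3, so G is not a forest; only forests have treewidth ≤ 1, hence tw(G) ≥ 2. The upper and lower bounds meet at 2, so that is the treewidth.

Treewidth 2.
One such decomposition:
Bags: B1 = {2, 3, 4}  B2 = {2, 3, 6}  B3 = {3, 5, 6}  B4 = {1, 3, 5}
Tree: B1–B2, B2–B3, B3–B4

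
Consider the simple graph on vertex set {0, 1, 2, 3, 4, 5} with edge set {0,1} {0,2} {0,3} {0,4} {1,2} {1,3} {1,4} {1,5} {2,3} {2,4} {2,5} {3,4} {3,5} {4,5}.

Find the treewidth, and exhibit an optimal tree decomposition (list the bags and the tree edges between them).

Treewidth 4.
Bags: B1 = {1, 2, 3, 4, 5}  B2 = {0, 1, 2, 3, 4}
Tree: B1–B2

The largest bag has 5 vertices, giving width 4; this decomposition certifies tw(G) ≤ 4. On the other hand G contains the 5-clique {0, 1, 2, 3, 4}. A clique must lie in a single bag of any decomposition, so no decomposition can have width below 4. Combining the bounds, tw(G) = 4.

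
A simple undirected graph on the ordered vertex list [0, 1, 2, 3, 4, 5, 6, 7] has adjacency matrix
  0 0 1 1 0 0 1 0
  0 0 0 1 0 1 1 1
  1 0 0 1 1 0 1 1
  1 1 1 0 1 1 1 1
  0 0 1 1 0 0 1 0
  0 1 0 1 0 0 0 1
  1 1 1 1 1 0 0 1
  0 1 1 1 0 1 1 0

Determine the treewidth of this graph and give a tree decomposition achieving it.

The largest bag has 4 vertices, giving width 3; this decomposition certifies tw(G) ≤ 3. For the lower bound, the 4 vertices {1, 3, 5, 7} are pairwise adjacent, and any tree decomposition puts a clique entirely inside one bag — forcing width ≥ 3. The upper and lower bounds meet at 3, so that is the treewidth.

Treewidth 3.
One optimal decomposition is:
Bags: B1 = {2, 3, 4, 6}  B2 = {2, 3, 6, 7}  B3 = {1, 3, 6, 7}  B4 = {1, 3, 5, 7}  B5 = {0, 2, 3, 6}
Tree: B1–B2, B2–B3, B3–B4, B2–B5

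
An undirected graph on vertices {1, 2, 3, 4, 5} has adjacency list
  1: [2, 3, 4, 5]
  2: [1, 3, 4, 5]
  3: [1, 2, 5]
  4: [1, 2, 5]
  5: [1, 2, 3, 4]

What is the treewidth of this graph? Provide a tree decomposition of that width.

Treewidth 3.
Bags: B1 = {1, 2, 4, 5}  B2 = {1, 2, 3, 5}
Tree: B1–B2

Every bag has size at most 4, so the width is 4 − 1 = 3 and tw(G) ≤ 3. For the lower bound, the 4 vertices {1, 2, 3, 5} are pairwise adjacent, and any tree decomposition puts a clique entirely inside one bag — forcing width ≥ 3. The upper and lower bounds meet at 3, so that is the treewidth.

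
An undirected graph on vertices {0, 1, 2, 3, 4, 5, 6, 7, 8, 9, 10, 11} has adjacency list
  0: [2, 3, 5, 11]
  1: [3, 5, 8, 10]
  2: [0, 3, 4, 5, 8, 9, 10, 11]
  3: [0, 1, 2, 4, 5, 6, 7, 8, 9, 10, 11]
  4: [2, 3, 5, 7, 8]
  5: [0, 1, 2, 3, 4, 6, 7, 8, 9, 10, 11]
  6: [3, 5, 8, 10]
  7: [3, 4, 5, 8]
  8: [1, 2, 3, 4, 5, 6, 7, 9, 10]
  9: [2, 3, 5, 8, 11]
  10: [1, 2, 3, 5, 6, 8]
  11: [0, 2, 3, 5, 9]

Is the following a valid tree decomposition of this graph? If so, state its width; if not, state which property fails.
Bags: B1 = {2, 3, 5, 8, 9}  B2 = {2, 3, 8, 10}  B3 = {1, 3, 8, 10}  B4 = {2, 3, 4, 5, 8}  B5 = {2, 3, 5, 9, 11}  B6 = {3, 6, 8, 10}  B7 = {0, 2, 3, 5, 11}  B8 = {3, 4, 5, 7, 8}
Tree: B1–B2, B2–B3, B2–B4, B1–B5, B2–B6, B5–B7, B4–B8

No — edge (5,10) lies in no bag.

A tree decomposition must satisfy three properties: every vertex lies in some bag; for every edge, both endpoints lie together in some bag; and for every vertex, the bags containing it form a connected subtree. Here edge (5,10) lies in no bag, so the decomposition is invalid.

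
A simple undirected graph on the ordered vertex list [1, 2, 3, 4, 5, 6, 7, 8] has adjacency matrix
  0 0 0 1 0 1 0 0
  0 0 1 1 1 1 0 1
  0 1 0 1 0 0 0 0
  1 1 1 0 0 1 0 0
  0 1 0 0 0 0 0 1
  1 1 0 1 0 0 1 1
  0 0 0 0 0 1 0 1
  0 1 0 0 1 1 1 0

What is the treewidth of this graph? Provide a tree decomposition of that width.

Every bag has size at most 3, so the width is 3 − 1 = 2 and tw(G) ≤ 2. On the other hand G contains the 3-clique {1, 4, 6}. A clique must lie in a single bag of any decomposition, so no decomposition can have width below 2. Therefore the treewidth is 2.

Treewidth 2.
Bags: B1 = {2, 4, 6}  B2 = {2, 6, 8}  B3 = {1, 4, 6}  B4 = {6, 7, 8}  B5 = {2, 3, 4}  B6 = {2, 5, 8}
Tree: B1–B2, B1–B3, B2–B4, B1–B5, B2–B6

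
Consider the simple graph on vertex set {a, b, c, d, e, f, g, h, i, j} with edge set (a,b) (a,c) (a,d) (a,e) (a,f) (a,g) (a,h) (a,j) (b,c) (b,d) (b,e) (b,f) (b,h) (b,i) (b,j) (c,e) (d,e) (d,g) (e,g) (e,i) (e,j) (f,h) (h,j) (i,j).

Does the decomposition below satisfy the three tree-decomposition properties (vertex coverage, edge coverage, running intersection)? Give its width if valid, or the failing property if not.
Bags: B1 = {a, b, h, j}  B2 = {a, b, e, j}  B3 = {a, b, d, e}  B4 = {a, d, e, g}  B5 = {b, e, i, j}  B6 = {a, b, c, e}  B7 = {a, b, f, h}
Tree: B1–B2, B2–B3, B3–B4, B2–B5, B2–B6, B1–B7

Checking the three conditions: (i) the bags cover all of {a, b, c, d, e, f, g, h, i, j}; (ii) for each edge, some bag contains both endpoints; (iii) the bags containing any fixed vertex form a subtree. All hold, so the decomposition is valid with width 4 − 1 = 3.

Yes; width 3.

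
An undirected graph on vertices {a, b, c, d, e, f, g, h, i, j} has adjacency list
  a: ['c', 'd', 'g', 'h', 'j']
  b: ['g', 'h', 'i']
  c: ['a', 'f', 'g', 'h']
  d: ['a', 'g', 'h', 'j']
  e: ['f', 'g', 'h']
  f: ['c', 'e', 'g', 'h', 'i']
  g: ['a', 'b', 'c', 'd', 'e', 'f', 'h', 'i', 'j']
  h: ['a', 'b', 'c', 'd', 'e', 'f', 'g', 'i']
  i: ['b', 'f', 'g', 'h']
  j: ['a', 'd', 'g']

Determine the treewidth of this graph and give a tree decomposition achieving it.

The largest bag has 4 vertices, giving width 3; this decomposition certifies tw(G) ≤ 3. For the lower bound, the 4 vertices {a, d, g, j} are pairwise adjacent, and any tree decomposition puts a clique entirely inside one bag — forcing width ≥ 3. The upper and lower bounds meet at 3, so that is the treewidth.

Treewidth 3.
One optimal decomposition is:
Bags: B1 = {c, f, g, h}  B2 = {a, c, g, h}  B3 = {f, g, h, i}  B4 = {e, f, g, h}  B5 = {a, d, g, h}  B6 = {a, d, g, j}  B7 = {b, g, h, i}
Tree: B1–B2, B1–B3, B1–B4, B2–B5, B5–B6, B3–B7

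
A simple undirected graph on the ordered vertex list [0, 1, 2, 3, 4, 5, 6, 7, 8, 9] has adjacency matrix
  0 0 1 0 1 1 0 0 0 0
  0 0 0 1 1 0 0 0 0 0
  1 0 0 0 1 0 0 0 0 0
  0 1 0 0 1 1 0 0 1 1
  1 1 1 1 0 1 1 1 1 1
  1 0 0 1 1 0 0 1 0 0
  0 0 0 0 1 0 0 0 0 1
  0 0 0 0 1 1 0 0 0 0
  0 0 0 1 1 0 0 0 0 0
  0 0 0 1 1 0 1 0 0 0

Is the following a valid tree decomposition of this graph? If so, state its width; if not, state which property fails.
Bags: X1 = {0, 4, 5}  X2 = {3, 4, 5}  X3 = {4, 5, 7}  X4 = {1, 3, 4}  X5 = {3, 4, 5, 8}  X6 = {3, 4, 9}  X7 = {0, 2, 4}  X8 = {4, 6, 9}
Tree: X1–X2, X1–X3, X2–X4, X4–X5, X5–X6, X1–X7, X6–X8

A tree decomposition must satisfy three properties: every vertex lies in some bag; for every edge, both endpoints lie together in some bag; and for every vertex, the bags containing it form a connected subtree. Here bags containing vertex 5 are not connected in the tree, so the decomposition is invalid.

No — bags containing vertex 5 are not connected in the tree.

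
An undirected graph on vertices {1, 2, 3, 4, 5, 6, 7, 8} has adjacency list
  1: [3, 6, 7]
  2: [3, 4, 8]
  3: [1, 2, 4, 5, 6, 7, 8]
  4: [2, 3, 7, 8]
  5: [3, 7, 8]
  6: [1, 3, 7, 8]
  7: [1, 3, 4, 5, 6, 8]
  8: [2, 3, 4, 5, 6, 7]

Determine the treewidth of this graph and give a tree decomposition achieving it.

Treewidth 3.
One such decomposition:
Bags: B1 = {3, 5, 7, 8}  B2 = {3, 4, 7, 8}  B3 = {3, 6, 7, 8}  B4 = {2, 3, 4, 8}  B5 = {1, 3, 6, 7}
Tree: B1–B2, B1–B3, B2–B4, B3–B5

The largest bag has 4 vertices, giving width 3; this decomposition certifies tw(G) ≤ 3. Conversely, {2, 3, 4, 8} is a clique of size 4, and the vertices of any clique must share a bag in every tree decomposition; so some bag has ≥ 4 vertices and tw(G) ≥ 3. Combining the bounds, tw(G) = 3.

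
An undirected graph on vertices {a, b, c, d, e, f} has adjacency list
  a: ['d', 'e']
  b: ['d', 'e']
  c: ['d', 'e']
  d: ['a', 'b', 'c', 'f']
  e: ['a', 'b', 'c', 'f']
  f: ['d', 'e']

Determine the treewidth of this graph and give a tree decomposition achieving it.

Treewidth 2.
Bags: B1 = {a, d, e}  B2 = {b, d, e}  B3 = {c, d, e}  B4 = {d, e, f}
Tree: B1–B2, B2–B3, B3–B4

Each bag holds 3 vertices, so the decomposition has width 2, which upper-bounds the treewidth. The edges d–a–e–b–d form a cycle, so G is not a tree and its treewidth is at least 2. The upper and lower bounds meet at 2, so that is the treewidth.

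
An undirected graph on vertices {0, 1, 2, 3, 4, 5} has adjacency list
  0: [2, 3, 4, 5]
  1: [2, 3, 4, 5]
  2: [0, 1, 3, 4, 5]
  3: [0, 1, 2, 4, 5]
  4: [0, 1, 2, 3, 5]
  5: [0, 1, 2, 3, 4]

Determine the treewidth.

4

A width-4 tree decomposition is:
Bags: B1 = {0, 2, 3, 4, 5}  B2 = {1, 2, 3, 4, 5}
Tree: B1–B2
Each bag holds 5 vertices, so the decomposition has width 4, which upper-bounds the treewidth. Conversely, {0, 2, 3, 4, 5} is a clique of size 5, and the vertices of any clique must share a bag in every tree decomposition; so some bag has ≥ 5 vertices and tw(G) ≥ 4. Hence tw(G) = 4 exactly.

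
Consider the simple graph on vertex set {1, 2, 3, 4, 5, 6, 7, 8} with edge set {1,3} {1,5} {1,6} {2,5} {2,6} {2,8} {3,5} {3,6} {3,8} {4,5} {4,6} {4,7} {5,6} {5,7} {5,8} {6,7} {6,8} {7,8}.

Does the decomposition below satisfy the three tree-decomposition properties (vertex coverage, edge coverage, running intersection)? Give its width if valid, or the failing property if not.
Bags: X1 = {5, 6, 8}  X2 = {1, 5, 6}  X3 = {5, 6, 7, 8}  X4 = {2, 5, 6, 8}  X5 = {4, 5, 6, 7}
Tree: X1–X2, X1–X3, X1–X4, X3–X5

A tree decomposition must satisfy three properties: every vertex lies in some bag; for every edge, both endpoints lie together in some bag; and for every vertex, the bags containing it form a connected subtree. Here vertex 3 appears in no bag, so the decomposition is invalid.

No — vertex 3 appears in no bag.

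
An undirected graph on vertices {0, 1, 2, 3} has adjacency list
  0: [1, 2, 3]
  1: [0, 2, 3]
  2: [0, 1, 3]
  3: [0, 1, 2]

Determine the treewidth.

A width-3 tree decomposition is:
Bags: B1 = {0, 1, 2, 3}
Tree: (single bag)
With just one bag of size 4, the width is 4 − 1 = 3, so tw(G) ≤ 3. On the other hand G contains the 4-clique {0, 1, 2, 3}. A clique must lie in a single bag of any decomposition, so no decomposition can have width below 3. Hence tw(G) = 3 exactly.

3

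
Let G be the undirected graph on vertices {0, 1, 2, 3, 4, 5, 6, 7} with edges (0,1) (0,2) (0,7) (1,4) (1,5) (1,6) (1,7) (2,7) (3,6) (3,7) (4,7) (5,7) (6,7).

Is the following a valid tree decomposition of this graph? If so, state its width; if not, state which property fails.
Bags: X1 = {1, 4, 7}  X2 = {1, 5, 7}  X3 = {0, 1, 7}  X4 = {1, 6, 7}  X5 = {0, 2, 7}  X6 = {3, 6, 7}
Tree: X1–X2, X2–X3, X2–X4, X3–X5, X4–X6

Vertex coverage: the bags together contain {0, 1, 2, 3, 4, 5, 6, 7}, the full vertex set. Edge coverage: each edge of G has both endpoints in at least one bag. Running intersection: for every vertex, the bags containing it form a connected subtree. All three properties hold, so this is a valid tree decomposition of width max|bag| − 1 = 2, and hence tw(G) ≤ 2.

Yes; width 2.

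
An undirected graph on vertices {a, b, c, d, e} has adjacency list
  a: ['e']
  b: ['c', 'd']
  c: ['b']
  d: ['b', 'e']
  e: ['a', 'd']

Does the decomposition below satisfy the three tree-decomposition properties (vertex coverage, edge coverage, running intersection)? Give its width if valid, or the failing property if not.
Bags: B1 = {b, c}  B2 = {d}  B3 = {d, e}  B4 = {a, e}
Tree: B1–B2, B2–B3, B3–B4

No — edge (b,d) lies in no bag.

A tree decomposition must satisfy three properties: every vertex lies in some bag; for every edge, both endpoints lie together in some bag; and for every vertex, the bags containing it form a connected subtree. Here edge (b,d) lies in no bag, so the decomposition is invalid.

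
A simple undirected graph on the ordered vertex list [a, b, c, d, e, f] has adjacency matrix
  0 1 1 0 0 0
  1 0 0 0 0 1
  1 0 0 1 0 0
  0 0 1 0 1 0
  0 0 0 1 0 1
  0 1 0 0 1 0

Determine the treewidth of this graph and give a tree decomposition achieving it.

Treewidth 2.
One such decomposition:
Bags: B1 = {b, e, f}  B2 = {a, b, e}  B3 = {a, c, e}  B4 = {c, d, e}
Tree: B1–B2, B2–B3, B3–B4

Every bag has size at most 3, so the width is 3 − 1 = 2 and tw(G) ≤ 2. The edges e–f–b–a–c–d–e form a cycle, so G is not a tree and its treewidth is at least 2. The upper and lower bounds meet at 2, so that is the treewidth.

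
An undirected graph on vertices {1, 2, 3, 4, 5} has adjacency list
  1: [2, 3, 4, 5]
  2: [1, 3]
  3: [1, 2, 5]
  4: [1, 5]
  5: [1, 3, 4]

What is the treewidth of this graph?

A width-2 tree decomposition is:
Bags: B1 = {1, 4, 5}  B2 = {1, 3, 5}  B3 = {1, 2, 3}
Tree: B1–B2, B2–B3
Every bag has size at most 3, so the width is 3 − 1 = 2 and tw(G) ≤ 2. For the lower bound, the 3 vertices {1, 2, 3} are pairwise adjacent, and any tree decomposition puts a clique entirely inside one bag — forcing width ≥ 2. Therefore the treewidth is 2.

2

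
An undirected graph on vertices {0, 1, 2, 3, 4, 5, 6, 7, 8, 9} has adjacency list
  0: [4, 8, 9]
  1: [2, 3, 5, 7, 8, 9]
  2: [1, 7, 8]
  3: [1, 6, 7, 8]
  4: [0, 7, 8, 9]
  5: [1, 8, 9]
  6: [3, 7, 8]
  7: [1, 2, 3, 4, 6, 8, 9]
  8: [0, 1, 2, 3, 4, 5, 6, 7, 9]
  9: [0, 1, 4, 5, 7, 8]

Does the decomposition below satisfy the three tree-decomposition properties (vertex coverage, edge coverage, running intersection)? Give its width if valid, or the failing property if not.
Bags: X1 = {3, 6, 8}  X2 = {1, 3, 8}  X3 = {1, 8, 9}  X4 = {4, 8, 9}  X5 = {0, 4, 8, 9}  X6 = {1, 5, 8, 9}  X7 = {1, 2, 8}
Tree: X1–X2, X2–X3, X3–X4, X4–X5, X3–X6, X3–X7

No — vertex 7 appears in no bag.

A tree decomposition must satisfy three properties: every vertex lies in some bag; for every edge, both endpoints lie together in some bag; and for every vertex, the bags containing it form a connected subtree. Here vertex 7 appears in no bag, so the decomposition is invalid.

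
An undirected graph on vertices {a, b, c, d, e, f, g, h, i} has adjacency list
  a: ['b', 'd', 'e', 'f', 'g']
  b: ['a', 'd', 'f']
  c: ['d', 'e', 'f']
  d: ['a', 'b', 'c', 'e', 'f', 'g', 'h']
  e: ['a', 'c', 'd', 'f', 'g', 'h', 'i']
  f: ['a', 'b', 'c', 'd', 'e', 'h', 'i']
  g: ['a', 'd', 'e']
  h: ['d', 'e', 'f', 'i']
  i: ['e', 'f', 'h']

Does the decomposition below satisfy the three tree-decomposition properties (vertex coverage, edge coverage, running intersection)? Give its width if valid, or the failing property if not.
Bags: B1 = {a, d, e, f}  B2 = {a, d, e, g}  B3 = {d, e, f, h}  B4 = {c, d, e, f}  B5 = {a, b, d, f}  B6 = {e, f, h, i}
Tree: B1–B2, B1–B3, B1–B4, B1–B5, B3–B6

Every vertex of G appears in some bag (union = {a, b, c, d, e, f, g, h, i}); every edge is covered by a bag; and for each vertex v the set of bags containing v is connected in the bag tree. The decomposition is therefore valid. The largest bag has 4 vertices, so the width is 3.

Yes; width 3.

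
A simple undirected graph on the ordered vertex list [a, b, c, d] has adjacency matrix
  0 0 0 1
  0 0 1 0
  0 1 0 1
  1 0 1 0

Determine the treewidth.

1

A width-1 tree decomposition is:
Bags: B1 = {b, c}  B2 = {c, d}  B3 = {a, d}
Tree: B1–B2, B2–B3
The largest bag has 2 vertices, giving width 1; this decomposition certifies tw(G) ≤ 1. Since G has at least one edge (e.g. b–c), it is not an edgeless graph, so tw(G) ≥ 1. Combining the bounds, tw(G) = 1.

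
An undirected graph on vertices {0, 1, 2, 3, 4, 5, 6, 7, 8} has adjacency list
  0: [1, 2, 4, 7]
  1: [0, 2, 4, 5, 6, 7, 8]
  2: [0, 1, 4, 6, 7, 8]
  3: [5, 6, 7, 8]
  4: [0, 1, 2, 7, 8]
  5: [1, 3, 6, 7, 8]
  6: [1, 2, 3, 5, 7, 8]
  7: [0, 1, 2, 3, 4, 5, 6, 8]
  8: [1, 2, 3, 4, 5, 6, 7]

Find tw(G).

4

A width-4 tree decomposition is:
Bags: B1 = {1, 2, 6, 7, 8}  B2 = {1, 5, 6, 7, 8}  B3 = {1, 2, 4, 7, 8}  B4 = {3, 5, 6, 7, 8}  B5 = {0, 1, 2, 4, 7}
Tree: B1–B2, B1–B3, B2–B4, B3–B5
Every bag has size at most 5, so the width is 5 − 1 = 4 and tw(G) ≤ 4. On the other hand G contains the 5-clique {0, 1, 2, 4, 7}. A clique must lie in a single bag of any decomposition, so no decomposition can have width below 4. Hence tw(G) = 4 exactly.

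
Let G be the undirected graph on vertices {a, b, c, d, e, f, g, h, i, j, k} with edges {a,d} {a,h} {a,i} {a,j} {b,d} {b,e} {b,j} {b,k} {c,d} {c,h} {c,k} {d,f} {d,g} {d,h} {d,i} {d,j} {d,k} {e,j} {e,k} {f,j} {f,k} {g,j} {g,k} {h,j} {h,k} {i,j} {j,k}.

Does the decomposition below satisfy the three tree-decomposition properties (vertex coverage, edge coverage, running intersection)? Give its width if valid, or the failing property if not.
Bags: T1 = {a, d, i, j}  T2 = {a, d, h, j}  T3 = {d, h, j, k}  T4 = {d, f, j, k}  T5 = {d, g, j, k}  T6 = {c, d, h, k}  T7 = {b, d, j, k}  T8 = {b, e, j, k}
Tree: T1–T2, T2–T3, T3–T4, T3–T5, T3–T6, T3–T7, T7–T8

Checking the three conditions: (i) the bags cover all of {a, b, c, d, e, f, g, h, i, j, k}; (ii) for each edge, some bag contains both endpoints; (iii) the bags containing any fixed vertex form a subtree. All hold, so the decomposition is valid with width 4 − 1 = 3.

Yes; width 3.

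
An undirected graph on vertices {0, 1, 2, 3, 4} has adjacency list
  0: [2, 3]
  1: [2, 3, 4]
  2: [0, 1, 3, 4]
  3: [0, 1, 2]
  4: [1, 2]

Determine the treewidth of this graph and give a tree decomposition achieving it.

Treewidth 2.
Bags: B1 = {1, 2, 3}  B2 = {0, 2, 3}  B3 = {1, 2, 4}
Tree: B1–B2, B1–B3

Every bag has size at most 3, so the width is 3 − 1 = 2 and tw(G) ≤ 2. Conversely, {0, 2, 3} is a clique of size 3, and the vertices of any clique must share a bag in every tree decomposition; so some bag has ≥ 3 vertices and tw(G) ≥ 2. The upper and lower bounds meet at 2, so that is the treewidth.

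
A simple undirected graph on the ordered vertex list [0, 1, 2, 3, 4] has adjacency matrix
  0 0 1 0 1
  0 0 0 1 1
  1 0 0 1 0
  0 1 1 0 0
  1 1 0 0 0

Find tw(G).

2

A width-2 tree decomposition is:
Bags: B1 = {0, 2, 3}  B2 = {0, 1, 3}  B3 = {0, 1, 4}
Tree: B1–B2, B2–B3
The largest bag has 3 vertices, giving width 2; this decomposition certifies tw(G) ≤ 2. Since 0–2–3–1–4–0 is a cycle in G, G is not acyclic. Forests are exactly the graphs of treewidth ≤ 1, so tw(G) ≥ 2. Therefore the treewidth is 2.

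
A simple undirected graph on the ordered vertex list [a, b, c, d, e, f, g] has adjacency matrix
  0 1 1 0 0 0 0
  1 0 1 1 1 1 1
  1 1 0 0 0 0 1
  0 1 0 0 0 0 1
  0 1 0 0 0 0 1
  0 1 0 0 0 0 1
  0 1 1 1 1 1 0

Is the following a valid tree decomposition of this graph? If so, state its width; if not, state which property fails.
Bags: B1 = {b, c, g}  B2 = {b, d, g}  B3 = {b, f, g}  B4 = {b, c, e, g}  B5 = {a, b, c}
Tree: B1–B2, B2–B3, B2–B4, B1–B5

A tree decomposition must satisfy three properties: every vertex lies in some bag; for every edge, both endpoints lie together in some bag; and for every vertex, the bags containing it form a connected subtree. Here bags containing vertex c are not connected in the tree, so the decomposition is invalid.

No — bags containing vertex c are not connected in the tree.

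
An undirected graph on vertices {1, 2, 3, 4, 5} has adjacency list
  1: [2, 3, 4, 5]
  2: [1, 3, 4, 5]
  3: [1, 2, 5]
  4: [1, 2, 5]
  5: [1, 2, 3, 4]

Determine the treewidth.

A width-3 tree decomposition is:
Bags: B1 = {1, 2, 3, 5}  B2 = {1, 2, 4, 5}
Tree: B1–B2
Every bag has size at most 4, so the width is 4 − 1 = 3 and tw(G) ≤ 3. For the lower bound, the 4 vertices {1, 2, 3, 5} are pairwise adjacent, and any tree decomposition puts a clique entirely inside one bag — forcing width ≥ 3. Therefore the treewidth is 3.

3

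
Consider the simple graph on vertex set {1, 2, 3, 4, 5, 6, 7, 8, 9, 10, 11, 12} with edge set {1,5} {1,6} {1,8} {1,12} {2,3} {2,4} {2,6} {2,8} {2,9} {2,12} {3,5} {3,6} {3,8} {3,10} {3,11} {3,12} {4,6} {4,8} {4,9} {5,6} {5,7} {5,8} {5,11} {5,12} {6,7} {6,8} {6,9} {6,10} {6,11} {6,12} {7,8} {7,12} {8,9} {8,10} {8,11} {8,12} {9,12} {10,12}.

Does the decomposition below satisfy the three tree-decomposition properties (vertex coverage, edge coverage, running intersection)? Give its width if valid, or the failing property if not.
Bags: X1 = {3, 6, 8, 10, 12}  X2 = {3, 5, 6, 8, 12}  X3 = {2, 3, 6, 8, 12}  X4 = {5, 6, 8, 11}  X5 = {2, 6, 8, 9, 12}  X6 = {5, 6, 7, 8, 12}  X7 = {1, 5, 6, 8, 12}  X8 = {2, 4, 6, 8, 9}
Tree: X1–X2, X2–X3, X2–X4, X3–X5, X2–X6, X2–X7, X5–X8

No — edge (3,11) lies in no bag.

A tree decomposition must satisfy three properties: every vertex lies in some bag; for every edge, both endpoints lie together in some bag; and for every vertex, the bags containing it form a connected subtree. Here edge (3,11) lies in no bag, so the decomposition is invalid.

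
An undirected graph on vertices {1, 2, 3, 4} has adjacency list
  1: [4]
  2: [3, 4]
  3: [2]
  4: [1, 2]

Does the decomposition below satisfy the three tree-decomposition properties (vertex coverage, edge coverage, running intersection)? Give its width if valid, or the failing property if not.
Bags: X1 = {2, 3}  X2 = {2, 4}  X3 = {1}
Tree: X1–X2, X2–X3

No — edge (4,1) lies in no bag.

A tree decomposition must satisfy three properties: every vertex lies in some bag; for every edge, both endpoints lie together in some bag; and for every vertex, the bags containing it form a connected subtree. Here edge (4,1) lies in no bag, so the decomposition is invalid.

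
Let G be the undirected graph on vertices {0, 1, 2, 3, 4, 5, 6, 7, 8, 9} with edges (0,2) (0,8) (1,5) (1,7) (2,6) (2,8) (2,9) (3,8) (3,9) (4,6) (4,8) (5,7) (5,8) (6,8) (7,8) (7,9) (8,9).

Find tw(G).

2

A width-2 tree decomposition is:
Bags: B1 = {0, 2, 8}  B2 = {2, 6, 8}  B3 = {2, 8, 9}  B4 = {4, 6, 8}  B5 = {7, 8, 9}  B6 = {5, 7, 8}  B7 = {3, 8, 9}  B8 = {1, 5, 7}
Tree: B1–B2, B2–B3, B2–B4, B3–B5, B5–B6, B5–B7, B6–B8
Every bag has size at most 3, so the width is 3 − 1 = 2 and tw(G) ≤ 2. On the other hand G contains the 3-clique {0, 2, 8}. A clique must lie in a single bag of any decomposition, so no decomposition can have width below 2. Therefore the treewidth is 2.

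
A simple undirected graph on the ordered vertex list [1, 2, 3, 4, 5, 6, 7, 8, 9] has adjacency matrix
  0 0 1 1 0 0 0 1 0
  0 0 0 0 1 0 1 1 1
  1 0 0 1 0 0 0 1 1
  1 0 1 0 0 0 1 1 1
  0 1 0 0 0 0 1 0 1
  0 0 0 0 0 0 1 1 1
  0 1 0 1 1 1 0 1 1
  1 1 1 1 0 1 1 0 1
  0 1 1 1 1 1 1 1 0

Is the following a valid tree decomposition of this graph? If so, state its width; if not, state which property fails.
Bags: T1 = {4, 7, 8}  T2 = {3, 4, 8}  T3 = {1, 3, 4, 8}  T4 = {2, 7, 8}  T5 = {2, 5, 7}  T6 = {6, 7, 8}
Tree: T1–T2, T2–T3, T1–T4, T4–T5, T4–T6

A tree decomposition must satisfy three properties: every vertex lies in some bag; for every edge, both endpoints lie together in some bag; and for every vertex, the bags containing it form a connected subtree. Here vertex 9 appears in no bag, so the decomposition is invalid.

No — vertex 9 appears in no bag.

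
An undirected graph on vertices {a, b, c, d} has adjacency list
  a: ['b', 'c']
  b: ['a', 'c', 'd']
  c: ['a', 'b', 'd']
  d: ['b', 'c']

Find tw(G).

2

A width-2 tree decomposition is:
Bags: B1 = {b, c, d}  B2 = {a, b, c}
Tree: B1–B2
The largest bag has 3 vertices, giving width 2; this decomposition certifies tw(G) ≤ 2. Conversely, {b, c, d} is a clique of size 3, and the vertices of any clique must share a bag in every tree decomposition; so some bag has ≥ 3 vertices and tw(G) ≥ 2. Therefore the treewidth is 2.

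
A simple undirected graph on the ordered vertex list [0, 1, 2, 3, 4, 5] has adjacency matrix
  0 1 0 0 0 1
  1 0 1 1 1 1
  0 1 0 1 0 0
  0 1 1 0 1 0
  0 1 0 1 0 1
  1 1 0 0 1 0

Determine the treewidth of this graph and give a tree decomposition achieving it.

The largest bag has 3 vertices, giving width 2; this decomposition certifies tw(G) ≤ 2. Conversely, {0, 1, 5} is a clique of size 3, and the vertices of any clique must share a bag in every tree decomposition; so some bag has ≥ 3 vertices and tw(G) ≥ 2. The upper and lower bounds meet at 2, so that is the treewidth.

Treewidth 2.
One such decomposition:
Bags: B1 = {1, 4, 5}  B2 = {1, 3, 4}  B3 = {0, 1, 5}  B4 = {1, 2, 3}
Tree: B1–B2, B1–B3, B2–B4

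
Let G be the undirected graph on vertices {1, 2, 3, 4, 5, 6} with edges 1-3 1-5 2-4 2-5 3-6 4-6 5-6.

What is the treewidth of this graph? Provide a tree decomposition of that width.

Treewidth 2.
One such decomposition:
Bags: B1 = {2, 4, 5}  B2 = {4, 5, 6}  B3 = {1, 5, 6}  B4 = {1, 3, 6}
Tree: B1–B2, B2–B3, B3–B4

Every bag has size at most 3, so the width is 3 − 1 = 2 and tw(G) ≤ 2. For the lower bound, G contains the cycle 2–4–6–5–2, so G is not a forest; only forests have treewidth ≤ 1, hence tw(G) ≥ 2. Combining the bounds, tw(G) = 2.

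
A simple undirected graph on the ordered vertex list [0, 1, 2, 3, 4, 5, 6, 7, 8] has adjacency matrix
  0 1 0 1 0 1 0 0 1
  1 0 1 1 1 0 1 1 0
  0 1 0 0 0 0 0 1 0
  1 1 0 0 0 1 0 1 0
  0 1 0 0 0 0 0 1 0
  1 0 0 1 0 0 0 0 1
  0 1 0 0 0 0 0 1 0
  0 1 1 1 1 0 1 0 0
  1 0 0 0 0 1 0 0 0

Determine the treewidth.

2

A width-2 tree decomposition is:
Bags: B1 = {1, 3, 7}  B2 = {0, 1, 3}  B3 = {1, 6, 7}  B4 = {0, 3, 5}  B5 = {0, 5, 8}  B6 = {1, 4, 7}  B7 = {1, 2, 7}
Tree: B1–B2, B1–B3, B2–B4, B4–B5, B1–B6, B1–B7
Every bag has size at most 3, so the width is 3 − 1 = 2 and tw(G) ≤ 2. For the lower bound, the 3 vertices {0, 5, 8} are pairwise adjacent, and any tree decomposition puts a clique entirely inside one bag — forcing width ≥ 2. Therefore the treewidth is 2.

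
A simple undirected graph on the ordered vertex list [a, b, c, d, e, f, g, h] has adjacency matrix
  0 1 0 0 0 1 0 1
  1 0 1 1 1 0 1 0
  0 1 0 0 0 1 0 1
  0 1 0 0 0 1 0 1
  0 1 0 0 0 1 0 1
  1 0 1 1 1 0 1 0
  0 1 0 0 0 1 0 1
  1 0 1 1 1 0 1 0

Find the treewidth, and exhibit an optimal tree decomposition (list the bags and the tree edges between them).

Each bag holds 4 vertices, so the decomposition has width 3, which upper-bounds the treewidth. For the lower bound: the 4 vertex sets {d,f}, {a,h}, {b}, {e} are disjoint, each induces a connected subgraph, and every pair is joined by at least one edge of G. Contracting each set to a single vertex therefore yields K_{4} as a minor, and since treewidth is minor-monotone, tw(G) ≥ tw(K_{4}) = 3. The upper and lower bounds meet at 3, so that is the treewidth.

Treewidth 3.
Bags: B1 = {b, d, f, h}  B2 = {a, b, f, h}  B3 = {b, e, f, h}  B4 = {b, c, f, h}  B5 = {b, f, g, h}
Tree: B1–B2, B2–B3, B3–B4, B4–B5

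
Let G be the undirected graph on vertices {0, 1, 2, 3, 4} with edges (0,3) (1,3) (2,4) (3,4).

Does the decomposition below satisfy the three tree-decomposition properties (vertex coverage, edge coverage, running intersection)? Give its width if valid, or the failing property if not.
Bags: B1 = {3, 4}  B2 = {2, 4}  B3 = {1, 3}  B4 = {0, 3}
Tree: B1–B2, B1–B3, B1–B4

Vertex coverage: the bags together contain {0, 1, 2, 3, 4}, the full vertex set. Edge coverage: each edge of G has both endpoints in at least one bag. Running intersection: for every vertex, the bags containing it form a connected subtree. All three properties hold, so this is a valid tree decomposition of width max|bag| − 1 = 1, and hence tw(G) ≤ 1.

Yes; width 1.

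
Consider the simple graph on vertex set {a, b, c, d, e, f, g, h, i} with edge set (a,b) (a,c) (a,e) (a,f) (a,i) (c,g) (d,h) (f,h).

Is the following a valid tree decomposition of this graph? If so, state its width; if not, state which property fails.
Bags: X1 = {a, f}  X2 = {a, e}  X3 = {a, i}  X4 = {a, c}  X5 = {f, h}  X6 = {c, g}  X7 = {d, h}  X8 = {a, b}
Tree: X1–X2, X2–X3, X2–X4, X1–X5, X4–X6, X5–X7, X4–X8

Yes; width 1.

Every vertex of G appears in some bag (union = {a, b, c, d, e, f, g, h, i}); every edge is covered by a bag; and for each vertex v the set of bags containing v is connected in the bag tree. The decomposition is therefore valid. The largest bag has 2 vertices, so the width is 1.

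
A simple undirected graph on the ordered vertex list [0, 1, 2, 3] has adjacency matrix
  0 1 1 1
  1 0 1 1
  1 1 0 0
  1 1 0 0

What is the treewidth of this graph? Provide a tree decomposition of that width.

Each bag holds 3 vertices, so the decomposition has width 2, which upper-bounds the treewidth. On the other hand G contains the 3-clique {0, 1, 2}. A clique must lie in a single bag of any decomposition, so no decomposition can have width below 2. Therefore the treewidth is 2.

Treewidth 2.
One such decomposition:
Bags: B1 = {0, 1, 3}  B2 = {0, 1, 2}
Tree: B1–B2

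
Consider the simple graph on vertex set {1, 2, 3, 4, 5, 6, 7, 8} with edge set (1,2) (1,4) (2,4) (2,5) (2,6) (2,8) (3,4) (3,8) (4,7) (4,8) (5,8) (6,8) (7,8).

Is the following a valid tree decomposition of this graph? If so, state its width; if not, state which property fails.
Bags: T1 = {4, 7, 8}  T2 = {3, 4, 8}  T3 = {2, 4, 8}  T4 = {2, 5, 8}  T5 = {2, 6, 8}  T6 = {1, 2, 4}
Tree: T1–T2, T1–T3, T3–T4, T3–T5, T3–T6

Every vertex of G appears in some bag (union = {1, 2, 3, 4, 5, 6, 7, 8}); every edge is covered by a bag; and for each vertex v the set of bags containing v is connected in the bag tree. The decomposition is therefore valid. The largest bag has 3 vertices, so the width is 2.

Yes; width 2.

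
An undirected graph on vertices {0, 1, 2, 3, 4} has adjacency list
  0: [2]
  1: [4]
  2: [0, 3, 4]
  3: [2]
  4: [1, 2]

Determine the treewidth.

A width-1 tree decomposition is:
Bags: B1 = {2, 4}  B2 = {0, 2}  B3 = {1, 4}  B4 = {2, 3}
Tree: B1–B2, B1–B3, B2–B4
Each bag holds 2 vertices, so the decomposition has width 1, which upper-bounds the treewidth. G has an edge, so its treewidth is at least 1. Combining the bounds, tw(G) = 1.

1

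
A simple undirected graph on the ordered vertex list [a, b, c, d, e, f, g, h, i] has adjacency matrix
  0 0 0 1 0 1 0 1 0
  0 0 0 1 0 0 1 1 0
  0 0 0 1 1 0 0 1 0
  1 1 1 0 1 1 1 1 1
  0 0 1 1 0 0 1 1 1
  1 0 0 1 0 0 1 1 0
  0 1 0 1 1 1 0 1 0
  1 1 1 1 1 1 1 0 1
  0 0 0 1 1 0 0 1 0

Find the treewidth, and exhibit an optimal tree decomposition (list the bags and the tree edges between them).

Treewidth 3.
Bags: B1 = {b, d, g, h}  B2 = {d, e, g, h}  B3 = {d, e, h, i}  B4 = {d, f, g, h}  B5 = {c, d, e, h}  B6 = {a, d, f, h}
Tree: B1–B2, B2–B3, B1–B4, B3–B5, B4–B6

Every bag has size at most 4, so the width is 4 − 1 = 3 and tw(G) ≤ 3. On the other hand G contains the 4-clique {d, e, g, h}. A clique must lie in a single bag of any decomposition, so no decomposition can have width below 3. Therefore the treewidth is 3.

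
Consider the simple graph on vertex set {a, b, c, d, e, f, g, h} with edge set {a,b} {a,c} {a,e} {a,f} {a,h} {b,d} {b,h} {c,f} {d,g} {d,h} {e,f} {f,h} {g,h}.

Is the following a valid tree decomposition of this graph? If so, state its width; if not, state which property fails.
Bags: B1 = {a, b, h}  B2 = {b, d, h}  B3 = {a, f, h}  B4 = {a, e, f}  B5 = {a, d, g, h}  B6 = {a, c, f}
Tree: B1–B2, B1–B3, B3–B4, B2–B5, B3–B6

No — bags containing vertex a are not connected in the tree.

A tree decomposition must satisfy three properties: every vertex lies in some bag; for every edge, both endpoints lie together in some bag; and for every vertex, the bags containing it form a connected subtree. Here bags containing vertex a are not connected in the tree, so the decomposition is invalid.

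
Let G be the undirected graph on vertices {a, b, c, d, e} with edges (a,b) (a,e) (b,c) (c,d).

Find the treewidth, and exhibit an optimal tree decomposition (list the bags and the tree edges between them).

Treewidth 1.
One optimal decomposition is:
Bags: B1 = {a, b}  B2 = {b, c}  B3 = {a, e}  B4 = {c, d}
Tree: B1–B2, B1–B3, B2–B4

The largest bag has 2 vertices, giving width 1; this decomposition certifies tw(G) ≤ 1. G has an edge, so its treewidth is at least 1. Hence tw(G) = 1 exactly.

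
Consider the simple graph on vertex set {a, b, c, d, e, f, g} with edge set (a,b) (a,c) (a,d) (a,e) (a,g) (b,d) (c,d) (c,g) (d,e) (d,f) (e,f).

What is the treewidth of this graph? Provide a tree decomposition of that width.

Each bag holds 3 vertices, so the decomposition has width 2, which upper-bounds the treewidth. On the other hand G contains the 3-clique {a, d, e}. A clique must lie in a single bag of any decomposition, so no decomposition can have width below 2. Hence tw(G) = 2 exactly.

Treewidth 2.
One such decomposition:
Bags: B1 = {a, c, g}  B2 = {a, c, d}  B3 = {a, d, e}  B4 = {a, b, d}  B5 = {d, e, f}
Tree: B1–B2, B2–B3, B2–B4, B3–B5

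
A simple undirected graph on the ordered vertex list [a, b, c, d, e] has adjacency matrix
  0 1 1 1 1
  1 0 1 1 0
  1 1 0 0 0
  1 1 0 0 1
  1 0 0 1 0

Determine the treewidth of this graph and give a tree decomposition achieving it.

The largest bag has 3 vertices, giving width 2; this decomposition certifies tw(G) ≤ 2. Conversely, {a, d, e} is a clique of size 3, and the vertices of any clique must share a bag in every tree decomposition; so some bag has ≥ 3 vertices and tw(G) ≥ 2. Therefore the treewidth is 2.

Treewidth 2.
One such decomposition:
Bags: B1 = {a, b, c}  B2 = {a, b, d}  B3 = {a, d, e}
Tree: B1–B2, B2–B3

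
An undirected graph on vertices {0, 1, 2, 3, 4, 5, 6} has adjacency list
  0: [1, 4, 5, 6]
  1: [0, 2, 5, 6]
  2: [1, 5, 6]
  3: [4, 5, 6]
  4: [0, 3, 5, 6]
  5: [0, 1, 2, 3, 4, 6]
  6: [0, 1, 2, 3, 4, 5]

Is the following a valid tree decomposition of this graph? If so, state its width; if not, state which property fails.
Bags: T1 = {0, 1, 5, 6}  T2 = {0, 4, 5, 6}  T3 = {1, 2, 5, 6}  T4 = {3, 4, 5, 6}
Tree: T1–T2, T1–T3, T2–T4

Checking the three conditions: (i) the bags cover all of {0, 1, 2, 3, 4, 5, 6}; (ii) for each edge, some bag contains both endpoints; (iii) the bags containing any fixed vertex form a subtree. All hold, so the decomposition is valid with width 4 − 1 = 3.

Yes; width 3.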